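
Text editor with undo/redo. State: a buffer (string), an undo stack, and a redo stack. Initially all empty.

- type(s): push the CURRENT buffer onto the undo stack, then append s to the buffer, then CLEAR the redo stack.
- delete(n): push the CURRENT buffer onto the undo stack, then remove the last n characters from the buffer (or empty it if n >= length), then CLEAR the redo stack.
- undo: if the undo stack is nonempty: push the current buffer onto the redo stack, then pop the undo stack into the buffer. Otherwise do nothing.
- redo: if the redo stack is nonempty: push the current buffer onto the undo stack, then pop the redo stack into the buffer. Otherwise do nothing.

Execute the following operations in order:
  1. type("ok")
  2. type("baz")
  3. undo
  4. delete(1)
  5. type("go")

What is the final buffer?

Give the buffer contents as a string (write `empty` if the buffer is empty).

After op 1 (type): buf='ok' undo_depth=1 redo_depth=0
After op 2 (type): buf='okbaz' undo_depth=2 redo_depth=0
After op 3 (undo): buf='ok' undo_depth=1 redo_depth=1
After op 4 (delete): buf='o' undo_depth=2 redo_depth=0
After op 5 (type): buf='ogo' undo_depth=3 redo_depth=0

Answer: ogo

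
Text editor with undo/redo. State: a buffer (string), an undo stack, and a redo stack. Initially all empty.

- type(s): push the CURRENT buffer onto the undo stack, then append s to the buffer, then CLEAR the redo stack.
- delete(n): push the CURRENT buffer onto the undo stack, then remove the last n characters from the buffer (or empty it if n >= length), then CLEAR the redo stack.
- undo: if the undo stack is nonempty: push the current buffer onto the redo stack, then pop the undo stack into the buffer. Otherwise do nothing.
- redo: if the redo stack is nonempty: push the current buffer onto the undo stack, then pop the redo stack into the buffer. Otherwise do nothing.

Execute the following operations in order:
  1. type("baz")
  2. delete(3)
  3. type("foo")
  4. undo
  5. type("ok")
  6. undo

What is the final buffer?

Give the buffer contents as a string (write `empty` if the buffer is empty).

After op 1 (type): buf='baz' undo_depth=1 redo_depth=0
After op 2 (delete): buf='(empty)' undo_depth=2 redo_depth=0
After op 3 (type): buf='foo' undo_depth=3 redo_depth=0
After op 4 (undo): buf='(empty)' undo_depth=2 redo_depth=1
After op 5 (type): buf='ok' undo_depth=3 redo_depth=0
After op 6 (undo): buf='(empty)' undo_depth=2 redo_depth=1

Answer: empty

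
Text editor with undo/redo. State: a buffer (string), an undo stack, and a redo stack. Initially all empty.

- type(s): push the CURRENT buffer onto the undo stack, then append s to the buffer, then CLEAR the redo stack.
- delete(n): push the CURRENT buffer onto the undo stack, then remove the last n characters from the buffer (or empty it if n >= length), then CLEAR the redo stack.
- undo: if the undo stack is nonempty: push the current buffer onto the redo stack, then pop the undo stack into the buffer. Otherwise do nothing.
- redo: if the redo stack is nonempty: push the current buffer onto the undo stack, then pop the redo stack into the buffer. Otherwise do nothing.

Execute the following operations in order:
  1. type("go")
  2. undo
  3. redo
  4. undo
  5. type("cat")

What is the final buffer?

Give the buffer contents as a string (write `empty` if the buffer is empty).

After op 1 (type): buf='go' undo_depth=1 redo_depth=0
After op 2 (undo): buf='(empty)' undo_depth=0 redo_depth=1
After op 3 (redo): buf='go' undo_depth=1 redo_depth=0
After op 4 (undo): buf='(empty)' undo_depth=0 redo_depth=1
After op 5 (type): buf='cat' undo_depth=1 redo_depth=0

Answer: cat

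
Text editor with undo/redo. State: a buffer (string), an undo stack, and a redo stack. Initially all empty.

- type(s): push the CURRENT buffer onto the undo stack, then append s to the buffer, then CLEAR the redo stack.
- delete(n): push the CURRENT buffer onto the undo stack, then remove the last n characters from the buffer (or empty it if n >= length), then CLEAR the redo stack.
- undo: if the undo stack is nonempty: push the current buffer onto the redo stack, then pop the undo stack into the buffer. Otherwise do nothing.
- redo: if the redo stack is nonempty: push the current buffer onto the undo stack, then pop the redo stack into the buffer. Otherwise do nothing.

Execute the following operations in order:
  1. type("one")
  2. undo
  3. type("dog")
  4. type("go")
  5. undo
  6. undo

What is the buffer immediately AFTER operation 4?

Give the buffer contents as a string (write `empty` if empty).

Answer: doggo

Derivation:
After op 1 (type): buf='one' undo_depth=1 redo_depth=0
After op 2 (undo): buf='(empty)' undo_depth=0 redo_depth=1
After op 3 (type): buf='dog' undo_depth=1 redo_depth=0
After op 4 (type): buf='doggo' undo_depth=2 redo_depth=0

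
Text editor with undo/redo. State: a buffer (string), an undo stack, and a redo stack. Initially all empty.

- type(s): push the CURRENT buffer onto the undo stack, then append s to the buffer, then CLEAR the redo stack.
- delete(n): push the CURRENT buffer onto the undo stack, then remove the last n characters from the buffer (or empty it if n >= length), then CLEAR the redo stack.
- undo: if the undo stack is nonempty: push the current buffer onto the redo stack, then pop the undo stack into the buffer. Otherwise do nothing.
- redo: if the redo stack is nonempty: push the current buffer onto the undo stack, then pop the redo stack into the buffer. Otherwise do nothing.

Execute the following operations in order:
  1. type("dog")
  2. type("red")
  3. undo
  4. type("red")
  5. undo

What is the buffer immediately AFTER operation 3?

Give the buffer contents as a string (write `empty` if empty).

Answer: dog

Derivation:
After op 1 (type): buf='dog' undo_depth=1 redo_depth=0
After op 2 (type): buf='dogred' undo_depth=2 redo_depth=0
After op 3 (undo): buf='dog' undo_depth=1 redo_depth=1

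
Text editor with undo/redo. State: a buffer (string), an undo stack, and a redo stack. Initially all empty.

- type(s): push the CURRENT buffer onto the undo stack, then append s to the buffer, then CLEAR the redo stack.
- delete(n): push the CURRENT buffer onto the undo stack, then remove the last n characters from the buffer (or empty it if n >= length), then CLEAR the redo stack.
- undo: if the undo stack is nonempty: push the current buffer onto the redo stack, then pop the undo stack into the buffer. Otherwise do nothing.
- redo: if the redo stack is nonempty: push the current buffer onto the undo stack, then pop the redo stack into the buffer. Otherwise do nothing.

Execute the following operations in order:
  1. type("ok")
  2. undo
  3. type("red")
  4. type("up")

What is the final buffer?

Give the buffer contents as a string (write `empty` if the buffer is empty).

Answer: redup

Derivation:
After op 1 (type): buf='ok' undo_depth=1 redo_depth=0
After op 2 (undo): buf='(empty)' undo_depth=0 redo_depth=1
After op 3 (type): buf='red' undo_depth=1 redo_depth=0
After op 4 (type): buf='redup' undo_depth=2 redo_depth=0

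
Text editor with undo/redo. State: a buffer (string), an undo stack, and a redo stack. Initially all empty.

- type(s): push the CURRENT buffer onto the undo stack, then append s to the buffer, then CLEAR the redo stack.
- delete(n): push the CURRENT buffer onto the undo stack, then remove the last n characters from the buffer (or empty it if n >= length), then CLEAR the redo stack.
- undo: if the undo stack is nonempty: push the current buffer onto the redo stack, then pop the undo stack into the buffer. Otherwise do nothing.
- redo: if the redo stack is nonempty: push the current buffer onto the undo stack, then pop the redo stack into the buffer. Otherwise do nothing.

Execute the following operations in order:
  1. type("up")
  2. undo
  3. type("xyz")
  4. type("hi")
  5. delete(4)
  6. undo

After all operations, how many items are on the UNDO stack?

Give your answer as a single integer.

After op 1 (type): buf='up' undo_depth=1 redo_depth=0
After op 2 (undo): buf='(empty)' undo_depth=0 redo_depth=1
After op 3 (type): buf='xyz' undo_depth=1 redo_depth=0
After op 4 (type): buf='xyzhi' undo_depth=2 redo_depth=0
After op 5 (delete): buf='x' undo_depth=3 redo_depth=0
After op 6 (undo): buf='xyzhi' undo_depth=2 redo_depth=1

Answer: 2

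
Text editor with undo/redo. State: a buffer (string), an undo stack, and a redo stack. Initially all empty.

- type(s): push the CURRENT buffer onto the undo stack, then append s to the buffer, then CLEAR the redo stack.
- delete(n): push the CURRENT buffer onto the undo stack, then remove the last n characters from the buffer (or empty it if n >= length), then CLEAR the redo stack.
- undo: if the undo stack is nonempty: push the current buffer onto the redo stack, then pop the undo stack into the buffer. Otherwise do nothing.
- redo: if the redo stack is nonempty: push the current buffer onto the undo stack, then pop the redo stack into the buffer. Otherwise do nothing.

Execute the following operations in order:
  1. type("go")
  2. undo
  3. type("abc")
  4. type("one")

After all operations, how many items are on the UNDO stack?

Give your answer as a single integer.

After op 1 (type): buf='go' undo_depth=1 redo_depth=0
After op 2 (undo): buf='(empty)' undo_depth=0 redo_depth=1
After op 3 (type): buf='abc' undo_depth=1 redo_depth=0
After op 4 (type): buf='abcone' undo_depth=2 redo_depth=0

Answer: 2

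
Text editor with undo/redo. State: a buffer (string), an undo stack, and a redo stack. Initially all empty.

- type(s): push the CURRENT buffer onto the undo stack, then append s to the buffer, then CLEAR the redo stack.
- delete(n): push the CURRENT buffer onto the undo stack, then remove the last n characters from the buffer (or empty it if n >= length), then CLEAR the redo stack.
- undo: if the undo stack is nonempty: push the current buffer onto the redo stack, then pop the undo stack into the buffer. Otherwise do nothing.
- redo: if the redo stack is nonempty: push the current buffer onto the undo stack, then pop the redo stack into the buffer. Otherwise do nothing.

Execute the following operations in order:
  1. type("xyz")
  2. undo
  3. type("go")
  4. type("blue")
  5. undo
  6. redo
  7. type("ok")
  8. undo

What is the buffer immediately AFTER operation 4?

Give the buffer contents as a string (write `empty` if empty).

After op 1 (type): buf='xyz' undo_depth=1 redo_depth=0
After op 2 (undo): buf='(empty)' undo_depth=0 redo_depth=1
After op 3 (type): buf='go' undo_depth=1 redo_depth=0
After op 4 (type): buf='goblue' undo_depth=2 redo_depth=0

Answer: goblue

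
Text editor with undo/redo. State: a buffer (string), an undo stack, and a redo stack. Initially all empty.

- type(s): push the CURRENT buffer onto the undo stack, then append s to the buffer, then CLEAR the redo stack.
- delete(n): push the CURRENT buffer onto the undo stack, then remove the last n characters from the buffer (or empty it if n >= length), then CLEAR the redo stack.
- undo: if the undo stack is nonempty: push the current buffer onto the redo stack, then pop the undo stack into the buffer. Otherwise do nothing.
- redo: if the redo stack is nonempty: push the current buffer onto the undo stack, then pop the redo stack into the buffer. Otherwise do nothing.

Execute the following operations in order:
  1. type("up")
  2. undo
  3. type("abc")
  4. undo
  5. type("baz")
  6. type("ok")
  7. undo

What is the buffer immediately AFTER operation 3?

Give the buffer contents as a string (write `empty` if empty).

Answer: abc

Derivation:
After op 1 (type): buf='up' undo_depth=1 redo_depth=0
After op 2 (undo): buf='(empty)' undo_depth=0 redo_depth=1
After op 3 (type): buf='abc' undo_depth=1 redo_depth=0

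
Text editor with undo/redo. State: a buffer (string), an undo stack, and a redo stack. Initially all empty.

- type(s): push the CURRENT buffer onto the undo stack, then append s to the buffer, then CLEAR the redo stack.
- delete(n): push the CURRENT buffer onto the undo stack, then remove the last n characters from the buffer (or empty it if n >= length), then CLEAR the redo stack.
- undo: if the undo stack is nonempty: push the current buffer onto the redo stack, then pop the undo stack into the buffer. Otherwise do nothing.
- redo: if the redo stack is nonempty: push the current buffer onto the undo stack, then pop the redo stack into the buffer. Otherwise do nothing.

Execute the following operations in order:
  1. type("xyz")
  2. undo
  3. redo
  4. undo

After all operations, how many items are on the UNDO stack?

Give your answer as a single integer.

After op 1 (type): buf='xyz' undo_depth=1 redo_depth=0
After op 2 (undo): buf='(empty)' undo_depth=0 redo_depth=1
After op 3 (redo): buf='xyz' undo_depth=1 redo_depth=0
After op 4 (undo): buf='(empty)' undo_depth=0 redo_depth=1

Answer: 0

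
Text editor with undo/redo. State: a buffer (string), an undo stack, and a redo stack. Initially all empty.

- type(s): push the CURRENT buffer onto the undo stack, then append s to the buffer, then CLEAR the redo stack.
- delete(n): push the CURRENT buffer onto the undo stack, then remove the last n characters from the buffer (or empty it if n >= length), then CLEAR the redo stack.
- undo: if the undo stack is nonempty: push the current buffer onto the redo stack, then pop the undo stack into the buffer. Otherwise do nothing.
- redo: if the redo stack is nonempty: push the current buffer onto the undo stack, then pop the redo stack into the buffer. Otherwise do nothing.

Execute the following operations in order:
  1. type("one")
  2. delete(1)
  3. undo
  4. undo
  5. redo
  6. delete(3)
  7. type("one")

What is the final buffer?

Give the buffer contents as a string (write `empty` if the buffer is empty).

After op 1 (type): buf='one' undo_depth=1 redo_depth=0
After op 2 (delete): buf='on' undo_depth=2 redo_depth=0
After op 3 (undo): buf='one' undo_depth=1 redo_depth=1
After op 4 (undo): buf='(empty)' undo_depth=0 redo_depth=2
After op 5 (redo): buf='one' undo_depth=1 redo_depth=1
After op 6 (delete): buf='(empty)' undo_depth=2 redo_depth=0
After op 7 (type): buf='one' undo_depth=3 redo_depth=0

Answer: one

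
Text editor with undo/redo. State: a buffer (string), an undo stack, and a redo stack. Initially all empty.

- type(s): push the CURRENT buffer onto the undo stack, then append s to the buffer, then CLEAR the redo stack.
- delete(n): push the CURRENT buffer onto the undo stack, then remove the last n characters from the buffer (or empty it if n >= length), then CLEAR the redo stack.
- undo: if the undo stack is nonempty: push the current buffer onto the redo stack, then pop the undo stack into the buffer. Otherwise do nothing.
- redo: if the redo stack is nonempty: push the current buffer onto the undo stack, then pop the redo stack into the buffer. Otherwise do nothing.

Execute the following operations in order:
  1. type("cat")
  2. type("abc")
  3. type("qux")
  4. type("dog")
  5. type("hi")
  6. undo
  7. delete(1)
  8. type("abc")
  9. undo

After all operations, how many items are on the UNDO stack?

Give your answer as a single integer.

Answer: 5

Derivation:
After op 1 (type): buf='cat' undo_depth=1 redo_depth=0
After op 2 (type): buf='catabc' undo_depth=2 redo_depth=0
After op 3 (type): buf='catabcqux' undo_depth=3 redo_depth=0
After op 4 (type): buf='catabcquxdog' undo_depth=4 redo_depth=0
After op 5 (type): buf='catabcquxdoghi' undo_depth=5 redo_depth=0
After op 6 (undo): buf='catabcquxdog' undo_depth=4 redo_depth=1
After op 7 (delete): buf='catabcquxdo' undo_depth=5 redo_depth=0
After op 8 (type): buf='catabcquxdoabc' undo_depth=6 redo_depth=0
After op 9 (undo): buf='catabcquxdo' undo_depth=5 redo_depth=1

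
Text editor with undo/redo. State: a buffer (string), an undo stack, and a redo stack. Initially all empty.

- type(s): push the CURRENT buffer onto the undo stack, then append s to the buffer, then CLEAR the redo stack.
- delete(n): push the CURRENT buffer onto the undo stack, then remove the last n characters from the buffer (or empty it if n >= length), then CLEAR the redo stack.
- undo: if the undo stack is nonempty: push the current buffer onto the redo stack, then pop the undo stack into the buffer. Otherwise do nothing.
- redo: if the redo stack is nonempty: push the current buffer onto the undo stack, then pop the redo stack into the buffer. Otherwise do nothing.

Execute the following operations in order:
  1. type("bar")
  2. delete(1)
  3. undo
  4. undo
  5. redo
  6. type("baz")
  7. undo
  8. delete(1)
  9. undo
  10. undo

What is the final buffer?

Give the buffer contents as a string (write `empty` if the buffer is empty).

After op 1 (type): buf='bar' undo_depth=1 redo_depth=0
After op 2 (delete): buf='ba' undo_depth=2 redo_depth=0
After op 3 (undo): buf='bar' undo_depth=1 redo_depth=1
After op 4 (undo): buf='(empty)' undo_depth=0 redo_depth=2
After op 5 (redo): buf='bar' undo_depth=1 redo_depth=1
After op 6 (type): buf='barbaz' undo_depth=2 redo_depth=0
After op 7 (undo): buf='bar' undo_depth=1 redo_depth=1
After op 8 (delete): buf='ba' undo_depth=2 redo_depth=0
After op 9 (undo): buf='bar' undo_depth=1 redo_depth=1
After op 10 (undo): buf='(empty)' undo_depth=0 redo_depth=2

Answer: empty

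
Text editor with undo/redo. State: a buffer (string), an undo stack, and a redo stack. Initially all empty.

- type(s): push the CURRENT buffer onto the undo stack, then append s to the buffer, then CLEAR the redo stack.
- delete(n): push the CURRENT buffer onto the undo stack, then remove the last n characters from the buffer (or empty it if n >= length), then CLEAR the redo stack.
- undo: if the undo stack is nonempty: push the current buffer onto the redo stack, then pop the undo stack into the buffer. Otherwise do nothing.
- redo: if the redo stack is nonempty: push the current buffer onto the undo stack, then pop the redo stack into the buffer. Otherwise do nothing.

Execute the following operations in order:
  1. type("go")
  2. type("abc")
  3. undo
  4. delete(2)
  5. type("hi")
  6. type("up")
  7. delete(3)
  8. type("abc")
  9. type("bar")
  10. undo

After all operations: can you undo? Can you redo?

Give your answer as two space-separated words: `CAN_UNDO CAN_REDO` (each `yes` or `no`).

After op 1 (type): buf='go' undo_depth=1 redo_depth=0
After op 2 (type): buf='goabc' undo_depth=2 redo_depth=0
After op 3 (undo): buf='go' undo_depth=1 redo_depth=1
After op 4 (delete): buf='(empty)' undo_depth=2 redo_depth=0
After op 5 (type): buf='hi' undo_depth=3 redo_depth=0
After op 6 (type): buf='hiup' undo_depth=4 redo_depth=0
After op 7 (delete): buf='h' undo_depth=5 redo_depth=0
After op 8 (type): buf='habc' undo_depth=6 redo_depth=0
After op 9 (type): buf='habcbar' undo_depth=7 redo_depth=0
After op 10 (undo): buf='habc' undo_depth=6 redo_depth=1

Answer: yes yes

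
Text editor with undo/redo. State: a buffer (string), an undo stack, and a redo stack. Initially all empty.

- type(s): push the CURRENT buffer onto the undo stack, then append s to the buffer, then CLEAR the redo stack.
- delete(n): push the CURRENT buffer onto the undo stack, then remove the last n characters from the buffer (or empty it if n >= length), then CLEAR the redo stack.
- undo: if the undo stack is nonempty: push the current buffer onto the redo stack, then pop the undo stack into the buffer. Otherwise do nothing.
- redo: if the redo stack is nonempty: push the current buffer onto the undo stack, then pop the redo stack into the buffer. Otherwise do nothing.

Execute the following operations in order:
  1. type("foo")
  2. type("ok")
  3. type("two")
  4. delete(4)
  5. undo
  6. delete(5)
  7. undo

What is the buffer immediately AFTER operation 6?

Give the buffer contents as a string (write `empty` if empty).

Answer: foo

Derivation:
After op 1 (type): buf='foo' undo_depth=1 redo_depth=0
After op 2 (type): buf='foook' undo_depth=2 redo_depth=0
After op 3 (type): buf='foooktwo' undo_depth=3 redo_depth=0
After op 4 (delete): buf='fooo' undo_depth=4 redo_depth=0
After op 5 (undo): buf='foooktwo' undo_depth=3 redo_depth=1
After op 6 (delete): buf='foo' undo_depth=4 redo_depth=0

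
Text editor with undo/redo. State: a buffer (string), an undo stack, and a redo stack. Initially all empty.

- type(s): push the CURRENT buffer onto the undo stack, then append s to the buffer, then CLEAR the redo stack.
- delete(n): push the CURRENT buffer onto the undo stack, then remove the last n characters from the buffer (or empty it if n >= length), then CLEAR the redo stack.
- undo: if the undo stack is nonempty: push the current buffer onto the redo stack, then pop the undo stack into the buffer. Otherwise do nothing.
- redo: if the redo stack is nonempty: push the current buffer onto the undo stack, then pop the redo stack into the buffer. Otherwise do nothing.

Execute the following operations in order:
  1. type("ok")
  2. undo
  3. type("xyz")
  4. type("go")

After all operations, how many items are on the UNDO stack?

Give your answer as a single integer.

After op 1 (type): buf='ok' undo_depth=1 redo_depth=0
After op 2 (undo): buf='(empty)' undo_depth=0 redo_depth=1
After op 3 (type): buf='xyz' undo_depth=1 redo_depth=0
After op 4 (type): buf='xyzgo' undo_depth=2 redo_depth=0

Answer: 2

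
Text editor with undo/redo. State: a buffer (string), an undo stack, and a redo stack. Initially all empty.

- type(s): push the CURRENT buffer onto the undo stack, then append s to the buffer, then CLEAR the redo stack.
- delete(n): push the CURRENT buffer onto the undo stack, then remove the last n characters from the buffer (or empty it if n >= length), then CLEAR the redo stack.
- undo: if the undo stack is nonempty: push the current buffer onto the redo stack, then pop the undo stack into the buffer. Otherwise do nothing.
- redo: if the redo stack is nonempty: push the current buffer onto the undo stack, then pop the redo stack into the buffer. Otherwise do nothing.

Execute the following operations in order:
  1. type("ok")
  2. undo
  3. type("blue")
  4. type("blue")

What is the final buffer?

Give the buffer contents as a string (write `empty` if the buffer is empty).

After op 1 (type): buf='ok' undo_depth=1 redo_depth=0
After op 2 (undo): buf='(empty)' undo_depth=0 redo_depth=1
After op 3 (type): buf='blue' undo_depth=1 redo_depth=0
After op 4 (type): buf='blueblue' undo_depth=2 redo_depth=0

Answer: blueblue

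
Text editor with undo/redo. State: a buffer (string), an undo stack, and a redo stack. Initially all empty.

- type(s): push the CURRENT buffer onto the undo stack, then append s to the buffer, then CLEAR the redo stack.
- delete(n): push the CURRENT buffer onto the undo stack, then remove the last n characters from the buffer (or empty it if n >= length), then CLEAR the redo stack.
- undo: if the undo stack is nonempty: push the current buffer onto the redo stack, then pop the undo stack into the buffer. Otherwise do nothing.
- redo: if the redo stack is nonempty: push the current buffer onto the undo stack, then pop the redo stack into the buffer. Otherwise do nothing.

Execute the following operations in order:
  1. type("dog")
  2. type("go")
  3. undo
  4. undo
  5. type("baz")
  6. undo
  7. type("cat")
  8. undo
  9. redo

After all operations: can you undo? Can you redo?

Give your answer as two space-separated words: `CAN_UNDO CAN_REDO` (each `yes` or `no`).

Answer: yes no

Derivation:
After op 1 (type): buf='dog' undo_depth=1 redo_depth=0
After op 2 (type): buf='doggo' undo_depth=2 redo_depth=0
After op 3 (undo): buf='dog' undo_depth=1 redo_depth=1
After op 4 (undo): buf='(empty)' undo_depth=0 redo_depth=2
After op 5 (type): buf='baz' undo_depth=1 redo_depth=0
After op 6 (undo): buf='(empty)' undo_depth=0 redo_depth=1
After op 7 (type): buf='cat' undo_depth=1 redo_depth=0
After op 8 (undo): buf='(empty)' undo_depth=0 redo_depth=1
After op 9 (redo): buf='cat' undo_depth=1 redo_depth=0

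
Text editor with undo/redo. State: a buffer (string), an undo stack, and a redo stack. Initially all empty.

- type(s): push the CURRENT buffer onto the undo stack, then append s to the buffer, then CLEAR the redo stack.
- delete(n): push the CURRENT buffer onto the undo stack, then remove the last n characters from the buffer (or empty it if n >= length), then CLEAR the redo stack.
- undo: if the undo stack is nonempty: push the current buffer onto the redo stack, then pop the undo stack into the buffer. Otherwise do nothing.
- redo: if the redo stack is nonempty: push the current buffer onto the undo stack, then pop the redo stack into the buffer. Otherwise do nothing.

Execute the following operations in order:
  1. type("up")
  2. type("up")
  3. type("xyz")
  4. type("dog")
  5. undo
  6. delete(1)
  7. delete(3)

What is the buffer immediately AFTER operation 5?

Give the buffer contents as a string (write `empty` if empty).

Answer: upupxyz

Derivation:
After op 1 (type): buf='up' undo_depth=1 redo_depth=0
After op 2 (type): buf='upup' undo_depth=2 redo_depth=0
After op 3 (type): buf='upupxyz' undo_depth=3 redo_depth=0
After op 4 (type): buf='upupxyzdog' undo_depth=4 redo_depth=0
After op 5 (undo): buf='upupxyz' undo_depth=3 redo_depth=1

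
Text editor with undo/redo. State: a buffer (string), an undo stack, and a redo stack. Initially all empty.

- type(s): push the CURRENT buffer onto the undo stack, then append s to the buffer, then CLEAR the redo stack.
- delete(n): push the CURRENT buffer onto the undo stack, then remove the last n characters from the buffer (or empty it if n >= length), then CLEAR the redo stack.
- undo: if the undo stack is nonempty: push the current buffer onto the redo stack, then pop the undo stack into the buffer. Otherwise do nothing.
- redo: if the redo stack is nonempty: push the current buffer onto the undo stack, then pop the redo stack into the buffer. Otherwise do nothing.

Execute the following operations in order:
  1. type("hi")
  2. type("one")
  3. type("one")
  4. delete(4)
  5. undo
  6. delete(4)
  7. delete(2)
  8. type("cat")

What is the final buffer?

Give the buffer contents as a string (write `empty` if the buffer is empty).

After op 1 (type): buf='hi' undo_depth=1 redo_depth=0
After op 2 (type): buf='hione' undo_depth=2 redo_depth=0
After op 3 (type): buf='hioneone' undo_depth=3 redo_depth=0
After op 4 (delete): buf='hion' undo_depth=4 redo_depth=0
After op 5 (undo): buf='hioneone' undo_depth=3 redo_depth=1
After op 6 (delete): buf='hion' undo_depth=4 redo_depth=0
After op 7 (delete): buf='hi' undo_depth=5 redo_depth=0
After op 8 (type): buf='hicat' undo_depth=6 redo_depth=0

Answer: hicat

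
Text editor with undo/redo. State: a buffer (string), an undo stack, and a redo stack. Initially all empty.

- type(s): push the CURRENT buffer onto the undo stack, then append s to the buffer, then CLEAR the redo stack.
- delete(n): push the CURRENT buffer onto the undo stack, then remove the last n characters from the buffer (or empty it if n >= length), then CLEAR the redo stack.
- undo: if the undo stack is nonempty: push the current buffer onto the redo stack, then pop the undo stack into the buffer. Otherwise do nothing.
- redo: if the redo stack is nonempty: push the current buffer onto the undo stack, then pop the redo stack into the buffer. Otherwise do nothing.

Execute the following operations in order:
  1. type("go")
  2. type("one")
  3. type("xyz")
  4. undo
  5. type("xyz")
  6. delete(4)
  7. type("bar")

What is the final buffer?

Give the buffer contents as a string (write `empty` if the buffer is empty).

After op 1 (type): buf='go' undo_depth=1 redo_depth=0
After op 2 (type): buf='goone' undo_depth=2 redo_depth=0
After op 3 (type): buf='goonexyz' undo_depth=3 redo_depth=0
After op 4 (undo): buf='goone' undo_depth=2 redo_depth=1
After op 5 (type): buf='goonexyz' undo_depth=3 redo_depth=0
After op 6 (delete): buf='goon' undo_depth=4 redo_depth=0
After op 7 (type): buf='goonbar' undo_depth=5 redo_depth=0

Answer: goonbar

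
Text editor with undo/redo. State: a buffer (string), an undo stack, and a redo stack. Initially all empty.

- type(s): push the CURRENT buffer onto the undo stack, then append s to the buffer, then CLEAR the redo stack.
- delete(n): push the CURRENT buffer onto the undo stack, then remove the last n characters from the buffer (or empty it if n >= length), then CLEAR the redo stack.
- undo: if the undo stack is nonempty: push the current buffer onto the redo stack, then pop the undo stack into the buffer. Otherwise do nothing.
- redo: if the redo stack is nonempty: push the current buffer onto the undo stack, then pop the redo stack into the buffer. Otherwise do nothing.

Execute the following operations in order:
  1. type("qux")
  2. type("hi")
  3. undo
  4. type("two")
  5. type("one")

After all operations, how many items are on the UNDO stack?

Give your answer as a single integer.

Answer: 3

Derivation:
After op 1 (type): buf='qux' undo_depth=1 redo_depth=0
After op 2 (type): buf='quxhi' undo_depth=2 redo_depth=0
After op 3 (undo): buf='qux' undo_depth=1 redo_depth=1
After op 4 (type): buf='quxtwo' undo_depth=2 redo_depth=0
After op 5 (type): buf='quxtwoone' undo_depth=3 redo_depth=0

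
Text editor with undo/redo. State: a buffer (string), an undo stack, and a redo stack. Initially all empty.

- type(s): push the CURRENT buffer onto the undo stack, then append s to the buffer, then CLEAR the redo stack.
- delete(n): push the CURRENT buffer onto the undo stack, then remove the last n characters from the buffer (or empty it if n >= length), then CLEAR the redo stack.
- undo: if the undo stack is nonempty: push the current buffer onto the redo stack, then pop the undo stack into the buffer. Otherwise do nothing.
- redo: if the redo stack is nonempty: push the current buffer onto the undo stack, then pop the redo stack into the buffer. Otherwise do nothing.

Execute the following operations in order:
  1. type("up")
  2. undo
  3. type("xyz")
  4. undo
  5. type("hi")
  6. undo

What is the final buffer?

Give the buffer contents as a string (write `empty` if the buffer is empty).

Answer: empty

Derivation:
After op 1 (type): buf='up' undo_depth=1 redo_depth=0
After op 2 (undo): buf='(empty)' undo_depth=0 redo_depth=1
After op 3 (type): buf='xyz' undo_depth=1 redo_depth=0
After op 4 (undo): buf='(empty)' undo_depth=0 redo_depth=1
After op 5 (type): buf='hi' undo_depth=1 redo_depth=0
After op 6 (undo): buf='(empty)' undo_depth=0 redo_depth=1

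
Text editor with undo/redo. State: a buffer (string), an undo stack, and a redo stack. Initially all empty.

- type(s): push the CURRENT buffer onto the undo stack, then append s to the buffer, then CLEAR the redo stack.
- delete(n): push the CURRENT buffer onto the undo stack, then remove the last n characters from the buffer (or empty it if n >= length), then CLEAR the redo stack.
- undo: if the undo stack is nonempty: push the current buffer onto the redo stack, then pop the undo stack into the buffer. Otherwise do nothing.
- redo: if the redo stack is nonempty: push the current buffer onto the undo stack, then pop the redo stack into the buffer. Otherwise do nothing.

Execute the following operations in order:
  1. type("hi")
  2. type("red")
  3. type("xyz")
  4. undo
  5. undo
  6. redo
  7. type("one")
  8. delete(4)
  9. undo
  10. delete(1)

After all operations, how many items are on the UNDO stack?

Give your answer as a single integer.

After op 1 (type): buf='hi' undo_depth=1 redo_depth=0
After op 2 (type): buf='hired' undo_depth=2 redo_depth=0
After op 3 (type): buf='hiredxyz' undo_depth=3 redo_depth=0
After op 4 (undo): buf='hired' undo_depth=2 redo_depth=1
After op 5 (undo): buf='hi' undo_depth=1 redo_depth=2
After op 6 (redo): buf='hired' undo_depth=2 redo_depth=1
After op 7 (type): buf='hiredone' undo_depth=3 redo_depth=0
After op 8 (delete): buf='hire' undo_depth=4 redo_depth=0
After op 9 (undo): buf='hiredone' undo_depth=3 redo_depth=1
After op 10 (delete): buf='hiredon' undo_depth=4 redo_depth=0

Answer: 4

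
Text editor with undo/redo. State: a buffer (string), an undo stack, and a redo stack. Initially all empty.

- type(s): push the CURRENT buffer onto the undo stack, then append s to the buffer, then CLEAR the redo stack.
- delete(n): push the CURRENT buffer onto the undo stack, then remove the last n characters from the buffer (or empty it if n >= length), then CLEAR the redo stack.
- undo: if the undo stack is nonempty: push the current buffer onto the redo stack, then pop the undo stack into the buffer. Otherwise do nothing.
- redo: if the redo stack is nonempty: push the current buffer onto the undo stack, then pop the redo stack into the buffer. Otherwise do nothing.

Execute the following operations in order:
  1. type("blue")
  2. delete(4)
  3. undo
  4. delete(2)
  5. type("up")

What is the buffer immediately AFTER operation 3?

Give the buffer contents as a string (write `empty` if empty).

Answer: blue

Derivation:
After op 1 (type): buf='blue' undo_depth=1 redo_depth=0
After op 2 (delete): buf='(empty)' undo_depth=2 redo_depth=0
After op 3 (undo): buf='blue' undo_depth=1 redo_depth=1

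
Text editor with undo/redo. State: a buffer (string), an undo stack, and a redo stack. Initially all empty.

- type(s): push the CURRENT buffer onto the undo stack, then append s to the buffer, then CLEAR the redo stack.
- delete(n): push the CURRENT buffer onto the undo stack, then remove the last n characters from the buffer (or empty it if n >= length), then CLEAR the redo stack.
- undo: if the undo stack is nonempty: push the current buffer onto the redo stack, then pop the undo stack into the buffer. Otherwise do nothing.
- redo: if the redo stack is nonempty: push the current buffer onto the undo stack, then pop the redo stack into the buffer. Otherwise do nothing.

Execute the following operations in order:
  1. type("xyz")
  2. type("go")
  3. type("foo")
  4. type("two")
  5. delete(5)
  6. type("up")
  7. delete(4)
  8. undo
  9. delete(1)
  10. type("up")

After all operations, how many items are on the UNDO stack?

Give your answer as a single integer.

After op 1 (type): buf='xyz' undo_depth=1 redo_depth=0
After op 2 (type): buf='xyzgo' undo_depth=2 redo_depth=0
After op 3 (type): buf='xyzgofoo' undo_depth=3 redo_depth=0
After op 4 (type): buf='xyzgofootwo' undo_depth=4 redo_depth=0
After op 5 (delete): buf='xyzgof' undo_depth=5 redo_depth=0
After op 6 (type): buf='xyzgofup' undo_depth=6 redo_depth=0
After op 7 (delete): buf='xyzg' undo_depth=7 redo_depth=0
After op 8 (undo): buf='xyzgofup' undo_depth=6 redo_depth=1
After op 9 (delete): buf='xyzgofu' undo_depth=7 redo_depth=0
After op 10 (type): buf='xyzgofuup' undo_depth=8 redo_depth=0

Answer: 8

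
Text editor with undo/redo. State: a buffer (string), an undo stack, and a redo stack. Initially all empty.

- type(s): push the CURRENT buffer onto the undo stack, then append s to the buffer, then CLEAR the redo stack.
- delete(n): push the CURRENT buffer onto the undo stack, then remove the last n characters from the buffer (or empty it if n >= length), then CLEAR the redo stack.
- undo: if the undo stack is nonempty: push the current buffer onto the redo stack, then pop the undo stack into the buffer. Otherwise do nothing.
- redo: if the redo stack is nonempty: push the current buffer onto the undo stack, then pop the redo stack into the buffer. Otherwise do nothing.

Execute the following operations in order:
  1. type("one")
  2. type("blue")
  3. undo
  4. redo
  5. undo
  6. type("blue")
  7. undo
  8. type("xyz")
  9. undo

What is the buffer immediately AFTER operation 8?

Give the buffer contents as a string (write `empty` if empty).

Answer: onexyz

Derivation:
After op 1 (type): buf='one' undo_depth=1 redo_depth=0
After op 2 (type): buf='oneblue' undo_depth=2 redo_depth=0
After op 3 (undo): buf='one' undo_depth=1 redo_depth=1
After op 4 (redo): buf='oneblue' undo_depth=2 redo_depth=0
After op 5 (undo): buf='one' undo_depth=1 redo_depth=1
After op 6 (type): buf='oneblue' undo_depth=2 redo_depth=0
After op 7 (undo): buf='one' undo_depth=1 redo_depth=1
After op 8 (type): buf='onexyz' undo_depth=2 redo_depth=0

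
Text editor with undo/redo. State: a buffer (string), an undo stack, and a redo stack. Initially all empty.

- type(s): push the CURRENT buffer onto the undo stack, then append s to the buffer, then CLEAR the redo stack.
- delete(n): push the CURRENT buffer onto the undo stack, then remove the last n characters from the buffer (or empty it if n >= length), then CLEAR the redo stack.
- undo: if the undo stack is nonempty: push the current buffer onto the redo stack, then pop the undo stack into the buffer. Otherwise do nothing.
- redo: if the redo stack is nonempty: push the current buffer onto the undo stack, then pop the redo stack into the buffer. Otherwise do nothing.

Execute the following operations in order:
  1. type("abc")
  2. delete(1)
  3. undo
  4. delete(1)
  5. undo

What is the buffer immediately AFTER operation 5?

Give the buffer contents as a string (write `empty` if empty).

Answer: abc

Derivation:
After op 1 (type): buf='abc' undo_depth=1 redo_depth=0
After op 2 (delete): buf='ab' undo_depth=2 redo_depth=0
After op 3 (undo): buf='abc' undo_depth=1 redo_depth=1
After op 4 (delete): buf='ab' undo_depth=2 redo_depth=0
After op 5 (undo): buf='abc' undo_depth=1 redo_depth=1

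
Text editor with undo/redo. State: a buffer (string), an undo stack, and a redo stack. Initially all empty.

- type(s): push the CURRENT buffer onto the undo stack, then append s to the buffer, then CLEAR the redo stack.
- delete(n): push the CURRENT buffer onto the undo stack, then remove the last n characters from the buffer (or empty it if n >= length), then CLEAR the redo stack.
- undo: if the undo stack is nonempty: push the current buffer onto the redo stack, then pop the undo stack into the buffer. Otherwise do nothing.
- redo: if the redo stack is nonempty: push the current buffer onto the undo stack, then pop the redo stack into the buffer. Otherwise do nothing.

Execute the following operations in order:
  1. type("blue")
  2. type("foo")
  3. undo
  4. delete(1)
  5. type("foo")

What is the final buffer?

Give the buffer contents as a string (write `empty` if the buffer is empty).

After op 1 (type): buf='blue' undo_depth=1 redo_depth=0
After op 2 (type): buf='bluefoo' undo_depth=2 redo_depth=0
After op 3 (undo): buf='blue' undo_depth=1 redo_depth=1
After op 4 (delete): buf='blu' undo_depth=2 redo_depth=0
After op 5 (type): buf='blufoo' undo_depth=3 redo_depth=0

Answer: blufoo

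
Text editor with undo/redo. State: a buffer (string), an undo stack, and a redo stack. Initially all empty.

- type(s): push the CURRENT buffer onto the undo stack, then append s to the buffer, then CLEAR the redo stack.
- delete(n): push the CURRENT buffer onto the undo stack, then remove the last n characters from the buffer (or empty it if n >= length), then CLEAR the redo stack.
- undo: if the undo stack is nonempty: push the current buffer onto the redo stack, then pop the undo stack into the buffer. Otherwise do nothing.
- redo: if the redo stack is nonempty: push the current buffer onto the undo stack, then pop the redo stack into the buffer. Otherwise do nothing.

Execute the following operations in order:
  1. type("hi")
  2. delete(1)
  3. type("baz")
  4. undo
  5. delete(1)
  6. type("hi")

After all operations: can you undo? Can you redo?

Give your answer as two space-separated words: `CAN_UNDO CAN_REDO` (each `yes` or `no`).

After op 1 (type): buf='hi' undo_depth=1 redo_depth=0
After op 2 (delete): buf='h' undo_depth=2 redo_depth=0
After op 3 (type): buf='hbaz' undo_depth=3 redo_depth=0
After op 4 (undo): buf='h' undo_depth=2 redo_depth=1
After op 5 (delete): buf='(empty)' undo_depth=3 redo_depth=0
After op 6 (type): buf='hi' undo_depth=4 redo_depth=0

Answer: yes no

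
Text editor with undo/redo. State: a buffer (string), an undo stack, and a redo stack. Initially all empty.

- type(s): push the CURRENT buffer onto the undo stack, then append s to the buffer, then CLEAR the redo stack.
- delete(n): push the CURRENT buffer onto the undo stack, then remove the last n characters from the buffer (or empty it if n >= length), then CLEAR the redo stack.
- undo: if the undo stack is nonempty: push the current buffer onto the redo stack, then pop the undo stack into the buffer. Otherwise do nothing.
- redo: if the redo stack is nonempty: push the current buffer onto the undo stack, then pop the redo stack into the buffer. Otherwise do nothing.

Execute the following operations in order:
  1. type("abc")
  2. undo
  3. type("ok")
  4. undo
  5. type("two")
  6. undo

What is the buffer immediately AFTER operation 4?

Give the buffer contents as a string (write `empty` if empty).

After op 1 (type): buf='abc' undo_depth=1 redo_depth=0
After op 2 (undo): buf='(empty)' undo_depth=0 redo_depth=1
After op 3 (type): buf='ok' undo_depth=1 redo_depth=0
After op 4 (undo): buf='(empty)' undo_depth=0 redo_depth=1

Answer: empty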